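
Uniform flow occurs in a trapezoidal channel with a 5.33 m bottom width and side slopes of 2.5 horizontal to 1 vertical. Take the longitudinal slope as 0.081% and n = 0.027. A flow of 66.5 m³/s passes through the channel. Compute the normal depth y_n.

y_n = 3.15 m

Manning's equation rearranged: A R^(2/3) = nQ / (1·√S) = 0.027 × 66.5 / (√0.00081) = 63.09.
At y = 2.5 m: A R^(2/3) = 38.61 — low.
At y = 3.8 m: A R^(2/3) = 94.89 — high.
At y = 3.15 m: A R^(2/3) = 63.04 — close enough.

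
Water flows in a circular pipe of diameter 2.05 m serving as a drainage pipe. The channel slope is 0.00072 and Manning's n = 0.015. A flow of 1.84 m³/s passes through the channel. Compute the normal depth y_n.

Manning's equation rearranged: A R^(2/3) = nQ / (1·√S) = 0.015 × 1.84 / (√0.00072) = 1.029.
At y = 0.864 m: A R^(2/3) = 0.7833 — low.
At y = 1.27 m: A R^(2/3) = 1.491 — high.
At y = 1.01 m: A R^(2/3) = 1.031 — ≈ 1.029.

y_n = 1.01 m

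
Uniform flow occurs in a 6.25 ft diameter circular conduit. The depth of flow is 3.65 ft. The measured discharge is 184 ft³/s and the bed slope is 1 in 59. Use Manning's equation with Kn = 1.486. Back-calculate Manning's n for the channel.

For a circular section of diameter D = 6.25 ft at depth y = 3.65 ft, the central angle is θ = 2 arccos(1 − 2y/D) = 3.479 rad. Then A = (D²/8)(θ − sin θ) = 18.61 ft² and P = Dθ/2 = 10.87 ft.
Hydraulic radius R = A/P = 18.61/10.87 = 1.711 ft.
Rearranging Manning's equation: n = (1.486/Q) A R^(2/3) S^(1/2) = (1.486/184) × 18.61 × 1.711^(2/3) × √0.01695 = 0.028.

n = 0.028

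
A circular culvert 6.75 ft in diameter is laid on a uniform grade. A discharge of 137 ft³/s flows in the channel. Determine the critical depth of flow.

At critical depth, Q² T / (g A³) = 1, i.e. A³/T = Q²/g = 137²/32.2 = 582.9.
At y = 3.82 ft: A³/T = 1362 — over.
At y = 3.06 ft: A³/T = 583.5 — ≈ 582.9.

y_c = 3.06 ft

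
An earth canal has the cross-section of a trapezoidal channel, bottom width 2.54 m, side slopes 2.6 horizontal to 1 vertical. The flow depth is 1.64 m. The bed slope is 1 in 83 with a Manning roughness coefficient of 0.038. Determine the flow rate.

Q = 31.3 m³/s

With bottom width b = 2.54 m and side slope z = 2.6: A = (b + zy)y = (2.54 + 2.6×1.64)×1.64 = 11.16 m²; P = b + 2y√(1+z²) = 2.54 + 2×1.64×2.786 = 11.68 m.
Hydraulic radius R = A/P = 11.16/11.68 = 0.9556 m.
Manning's equation: Q = (1/n) A R^(2/3) S^(1/2) = (1/0.038) × 11.16 × 0.9556^(2/3) × 0.01205^(1/2) = 31.3 m³/s.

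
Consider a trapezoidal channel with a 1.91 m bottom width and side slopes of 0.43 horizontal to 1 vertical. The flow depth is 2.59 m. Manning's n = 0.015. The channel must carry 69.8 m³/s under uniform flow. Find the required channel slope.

With bottom width b = 1.91 m and side slope z = 0.43: A = (b + zy)y = (1.91 + 0.43×2.59)×2.59 = 7.831 m²; P = b + 2y√(1+z²) = 1.91 + 2×2.59×1.089 = 7.549 m.
Hydraulic radius R = A/P = 7.831/7.549 = 1.037 m.
From Manning's equation, S = [nQ / (1 A R^(2/3))]² = [0.015 × 69.8 / (1 × 7.831 × 1.037^(2/3))]² = 0.017.

S = 0.017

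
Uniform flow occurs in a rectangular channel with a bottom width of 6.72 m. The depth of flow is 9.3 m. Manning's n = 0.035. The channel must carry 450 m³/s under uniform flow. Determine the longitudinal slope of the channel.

S = 0.019

Flow area A = b·y = 6.72 × 9.3 = 62.5 m². Wetted perimeter P = b + 2y = 6.72 + 2×9.3 = 25.32 m.
Hydraulic radius R = A/P = 62.5/25.32 = 2.468 m.
From Manning's equation, S = [nQ / (1 A R^(2/3))]² = [0.035 × 450 / (1 × 62.5 × 2.468^(2/3))]² = 0.019.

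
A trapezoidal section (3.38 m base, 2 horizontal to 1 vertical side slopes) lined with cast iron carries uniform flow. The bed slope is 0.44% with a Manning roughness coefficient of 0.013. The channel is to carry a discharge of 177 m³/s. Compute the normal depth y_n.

y_n = 2.82 m

Manning's equation rearranged: A R^(2/3) = nQ / (1·√S) = 0.013 × 177 / (√0.0044) = 34.69.
At y = 3.21 m: A R^(2/3) = 46.1 — too large.
At y = 2.02 m: A R^(2/3) = 17 — too small.
At y = 2.82 m: A R^(2/3) = 34.66 — close enough.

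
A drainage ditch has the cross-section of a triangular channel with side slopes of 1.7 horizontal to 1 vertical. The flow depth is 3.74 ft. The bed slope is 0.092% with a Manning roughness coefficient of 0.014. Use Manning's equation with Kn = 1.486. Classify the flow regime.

For a triangular section with side slope z = 1.7: A = zy² = 1.7×3.74² = 23.78 ft²; P = 2y√(1+z²) = 2×3.74×1.972 = 14.75 ft.
Hydraulic radius R = A/P = 23.78/14.75 = 1.612 ft.
V = (1.486/n) R^(2/3) √S = (1.486/0.014) × 1.612^(2/3) × √0.00092 = 4.426 ft/s. Hydraulic depth D_h = A/T = 23.78/12.72 = 1.87 ft.
Froude number Fr = V/√(g·D_h) = 4.426/√(32.2×1.87) = 0.57, which is less than 1, so the flow is subcritical.

subcritical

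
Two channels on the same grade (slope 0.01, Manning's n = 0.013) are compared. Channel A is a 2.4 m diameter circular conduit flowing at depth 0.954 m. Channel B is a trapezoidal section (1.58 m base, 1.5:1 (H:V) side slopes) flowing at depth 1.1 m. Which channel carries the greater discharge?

Channel A: For a circular section of diameter D = 2.4 m at depth y = 0.954 m, the central angle is θ = 2 arccos(1 − 2y/D) = 2.729 rad. Then A = (D²/8)(θ − sin θ) = 1.676 m² and P = Dθ/2 = 3.274 m. Hydraulic radius R = A/P = 1.676/3.274 = 0.5118 m. Q_A = (1/0.013)·1.676·0.5118^(2/3)·√0.01 = 8.247 m³/s.
Channel B: With bottom width b = 1.58 m and side slope z = 1.5: A = (b + zy)y = (1.58 + 1.5×1.1)×1.1 = 3.553 m²; P = b + 2y√(1+z²) = 1.58 + 2×1.1×1.803 = 5.546 m. Hydraulic radius R = A/P = 3.553/5.546 = 0.6406 m. Q_B = (1/0.013)·3.553·0.6406^(2/3)·√0.01 = 20.31 m³/s.
Q_A = 8.247 m³/s vs Q_B = 20.31 m³/s, so channel B carries more.

channel B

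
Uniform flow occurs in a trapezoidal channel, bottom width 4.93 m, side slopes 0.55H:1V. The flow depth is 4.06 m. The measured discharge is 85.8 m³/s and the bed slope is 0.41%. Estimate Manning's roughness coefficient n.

With bottom width b = 4.93 m and side slope z = 0.55: A = (b + zy)y = (4.93 + 0.55×4.06)×4.06 = 29.08 m²; P = b + 2y√(1+z²) = 4.93 + 2×4.06×1.141 = 14.2 m.
Hydraulic radius R = A/P = 29.08/14.2 = 2.048 m.
Rearranging Manning's equation: n = (1/Q) A R^(2/3) S^(1/2) = (1/85.8) × 29.08 × 2.048^(2/3) × √0.0041 = 0.035.

n = 0.035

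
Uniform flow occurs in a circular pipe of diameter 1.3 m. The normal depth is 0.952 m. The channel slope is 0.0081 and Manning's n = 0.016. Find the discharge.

Q = 3.13 m³/s

For a circular section of diameter D = 1.3 m at depth y = 0.952 m, the central angle is θ = 2 arccos(1 − 2y/D) = 4.108 rad. Then A = (D²/8)(θ − sin θ) = 1.042 m² and P = Dθ/2 = 2.67 m.
Hydraulic radius R = A/P = 1.042/2.67 = 0.3901 m.
Manning's equation: Q = (1/n) A R^(2/3) S^(1/2) = (1/0.016) × 1.042 × 0.3901^(2/3) × 0.0081^(1/2) = 3.13 m³/s.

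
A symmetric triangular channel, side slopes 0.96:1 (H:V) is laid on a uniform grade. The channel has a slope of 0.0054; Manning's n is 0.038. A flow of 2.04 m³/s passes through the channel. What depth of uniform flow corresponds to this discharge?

Manning's equation rearranged: A R^(2/3) = nQ / (1·√S) = 0.038 × 2.04 / (√0.0054) = 1.055.
Trying y = 1.05 m: A R^(2/3) = 0.5392 — too small.
Trying y = 1.68 m: A R^(2/3) = 1.888 — too large.
Trying y = 1.35 m: A R^(2/3) = 1.054 — close enough.

y_n = 1.35 m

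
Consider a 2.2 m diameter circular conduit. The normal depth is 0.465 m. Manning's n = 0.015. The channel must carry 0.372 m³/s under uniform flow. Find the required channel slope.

For a circular section of diameter D = 2.2 m at depth y = 0.465 m, the central angle is θ = 2 arccos(1 − 2y/D) = 1.911 rad. Then A = (D²/8)(θ − sin θ) = 0.5857 m² and P = Dθ/2 = 2.102 m.
Hydraulic radius R = A/P = 0.5857/2.102 = 0.2786 m.
From Manning's equation, S = [nQ / (1 A R^(2/3))]² = [0.015 × 0.372 / (1 × 0.5857 × 0.2786^(2/3))]² = 0.000499.

S = 0.000499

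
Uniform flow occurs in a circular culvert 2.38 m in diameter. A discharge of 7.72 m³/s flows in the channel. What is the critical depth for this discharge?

At critical depth, Q² T / (g A³) = 1, i.e. A³/T = Q²/g = 7.72²/9.81 = 6.075.
Try y = 0.87 m: A³/T = 1.392 — low.
Try y = 1.56 m: A³/T = 13.05 — high.
Try y = 1.28 m: A³/T = 6.109 — matches.

y_c = 1.28 m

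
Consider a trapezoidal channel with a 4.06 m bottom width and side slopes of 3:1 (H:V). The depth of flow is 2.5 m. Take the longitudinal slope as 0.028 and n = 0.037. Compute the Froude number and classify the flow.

supercritical

With bottom width b = 4.06 m and side slope z = 3: A = (b + zy)y = (4.06 + 3×2.5)×2.5 = 28.9 m²; P = b + 2y√(1+z²) = 4.06 + 2×2.5×3.162 = 19.87 m.
Hydraulic radius R = A/P = 28.9/19.87 = 1.454 m.
V = (1/n) R^(2/3) √S = (1/0.037) × 1.454^(2/3) × √0.028 = 5.805 m/s. Hydraulic depth D_h = A/T = 28.9/19.06 = 1.516 m.
Froude number Fr = V/√(g·D_h) = 5.805/√(9.81×1.516) = 1.51, which is greater than 1, so the flow is supercritical.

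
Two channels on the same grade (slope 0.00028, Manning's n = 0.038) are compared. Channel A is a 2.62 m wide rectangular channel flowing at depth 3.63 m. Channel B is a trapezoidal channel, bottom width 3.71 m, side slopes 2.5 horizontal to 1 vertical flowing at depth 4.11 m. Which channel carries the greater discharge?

Channel A: Flow area A = b·y = 2.62 × 3.63 = 9.511 m². Wetted perimeter P = b + 2y = 2.62 + 2×3.63 = 9.88 m. Hydraulic radius R = A/P = 9.511/9.88 = 0.9626 m. Q_A = (1/0.038)·9.511·0.9626^(2/3)·√0.00028 = 4.083 m³/s.
Channel B: With bottom width b = 3.71 m and side slope z = 2.5: A = (b + zy)y = (3.71 + 2.5×4.11)×4.11 = 57.48 m²; P = b + 2y√(1+z²) = 3.71 + 2×4.11×2.693 = 25.84 m. Hydraulic radius R = A/P = 57.48/25.84 = 2.224 m. Q_B = (1/0.038)·57.48·2.224^(2/3)·√0.00028 = 43.13 m³/s.
Q_A = 4.083 m³/s vs Q_B = 43.13 m³/s, so channel B carries more.

channel B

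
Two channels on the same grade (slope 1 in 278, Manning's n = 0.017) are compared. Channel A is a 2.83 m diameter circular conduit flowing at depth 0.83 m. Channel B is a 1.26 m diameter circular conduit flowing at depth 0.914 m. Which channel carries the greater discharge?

channel A

Channel A: For a circular section of diameter D = 2.83 m at depth y = 0.83 m, the central angle is θ = 2 arccos(1 − 2y/D) = 2.289 rad. Then A = (D²/8)(θ − sin θ) = 1.538 m² and P = Dθ/2 = 3.239 m. Hydraulic radius R = A/P = 1.538/3.239 = 0.4748 m. Q_A = (1/0.017)·1.538·0.4748^(2/3)·√0.003597 = 3.302 m³/s.
Channel B: For a circular section of diameter D = 1.26 m at depth y = 0.914 m, the central angle is θ = 2 arccos(1 − 2y/D) = 4.077 rad. Then A = (D²/8)(θ − sin θ) = 0.9688 m² and P = Dθ/2 = 2.568 m. Hydraulic radius R = A/P = 0.9688/2.568 = 0.3772 m. Q_B = (1/0.017)·0.9688·0.3772^(2/3)·√0.003597 = 1.784 m³/s.
Q_A = 3.302 m³/s vs Q_B = 1.784 m³/s, so channel A carries more.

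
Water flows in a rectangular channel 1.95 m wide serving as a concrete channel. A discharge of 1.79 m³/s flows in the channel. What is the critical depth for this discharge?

y_c = 0.441 m

For a rectangular channel, critical depth y_c = (q²/g)^(1/3) where q = Q/b = 1.79/1.95 = 0.9179 m²/s.
So y_c = (0.9179²/9.81)^(1/3) = 0.441 m.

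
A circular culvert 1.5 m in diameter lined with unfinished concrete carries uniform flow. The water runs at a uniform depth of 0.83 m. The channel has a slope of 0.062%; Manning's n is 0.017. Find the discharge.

Q = 0.796 m³/s

For a circular section of diameter D = 1.5 m at depth y = 0.83 m, the central angle is θ = 2 arccos(1 − 2y/D) = 3.355 rad. Then A = (D²/8)(θ − sin θ) = 1.003 m² and P = Dθ/2 = 2.516 m.
Hydraulic radius R = A/P = 1.003/2.516 = 0.3987 m.
Manning's equation: Q = (1/n) A R^(2/3) S^(1/2) = (1/0.017) × 1.003 × 0.3987^(2/3) × 0.00062^(1/2) = 0.796 m³/s.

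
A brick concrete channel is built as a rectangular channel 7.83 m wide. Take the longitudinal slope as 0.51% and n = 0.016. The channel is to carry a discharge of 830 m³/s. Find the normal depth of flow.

Manning's equation rearranged: A R^(2/3) = nQ / (1·√S) = 0.016 × 830 / (√0.0051) = 186.
At y = 8.86 m: A R^(2/3) = 135 — low.
At y = 14.8 m: A R^(2/3) = 246.2 — high.
At y = 11.6 m: A R^(2/3) = 185.9 — close enough.

y_n = 11.6 m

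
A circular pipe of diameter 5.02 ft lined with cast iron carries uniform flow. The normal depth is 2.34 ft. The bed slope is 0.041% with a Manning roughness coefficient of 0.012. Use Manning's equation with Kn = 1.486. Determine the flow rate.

For a circular section of diameter D = 5.02 ft at depth y = 2.34 ft, the central angle is θ = 2 arccos(1 − 2y/D) = 3.006 rad. Then A = (D²/8)(θ − sin θ) = 9.043 ft² and P = Dθ/2 = 7.545 ft.
Hydraulic radius R = A/P = 9.043/7.545 = 1.199 ft.
Manning's equation: Q = (1.486/n) A R^(2/3) S^(1/2) = (1.486/0.012) × 9.043 × 1.199^(2/3) × 0.00041^(1/2) = 25.6 ft³/s.

Q = 25.6 ft³/s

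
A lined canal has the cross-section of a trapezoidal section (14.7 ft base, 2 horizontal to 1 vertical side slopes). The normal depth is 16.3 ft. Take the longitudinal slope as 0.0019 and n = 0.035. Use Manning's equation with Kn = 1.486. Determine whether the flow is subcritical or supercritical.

With bottom width b = 14.7 ft and side slope z = 2: A = (b + zy)y = (14.7 + 2×16.3)×16.3 = 771 ft²; P = b + 2y√(1+z²) = 14.7 + 2×16.3×2.236 = 87.6 ft.
Hydraulic radius R = A/P = 771/87.6 = 8.802 ft.
V = (1.486/n) R^(2/3) √S = (1.486/0.035) × 8.802^(2/3) × √0.0019 = 7.889 ft/s. Hydraulic depth D_h = A/T = 771/79.9 = 9.649 ft.
Froude number Fr = V/√(g·D_h) = 7.889/√(32.2×9.649) = 0.448, which is less than 1, so the flow is subcritical.

subcritical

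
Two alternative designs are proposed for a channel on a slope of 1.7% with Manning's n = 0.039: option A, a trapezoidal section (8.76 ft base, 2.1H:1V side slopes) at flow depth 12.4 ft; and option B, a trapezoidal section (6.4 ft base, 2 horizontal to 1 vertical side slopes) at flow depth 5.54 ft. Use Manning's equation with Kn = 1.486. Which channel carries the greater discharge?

channel A

Channel A: With bottom width b = 8.76 ft and side slope z = 2.1: A = (b + zy)y = (8.76 + 2.1×12.4)×12.4 = 431.5 ft²; P = b + 2y√(1+z²) = 8.76 + 2×12.4×2.326 = 66.44 ft. Hydraulic radius R = A/P = 431.5/66.44 = 6.495 ft. Q_A = (1.486/0.039)·431.5·6.495^(2/3)·√0.017 = 7462 ft³/s.
Channel B: With bottom width b = 6.4 ft and side slope z = 2: A = (b + zy)y = (6.4 + 2×5.54)×5.54 = 96.84 ft²; P = b + 2y√(1+z²) = 6.4 + 2×5.54×2.236 = 31.18 ft. Hydraulic radius R = A/P = 96.84/31.18 = 3.106 ft. Q_B = (1.486/0.039)·96.84·3.106^(2/3)·√0.017 = 1024 ft³/s.
Q_A = 7462 ft³/s vs Q_B = 1024 ft³/s, so channel A carries more.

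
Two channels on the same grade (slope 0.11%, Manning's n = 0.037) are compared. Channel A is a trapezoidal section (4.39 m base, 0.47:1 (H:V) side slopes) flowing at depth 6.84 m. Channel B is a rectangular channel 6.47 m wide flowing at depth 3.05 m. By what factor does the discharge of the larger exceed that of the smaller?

Channel A: With bottom width b = 4.39 m and side slope z = 0.47: A = (b + zy)y = (4.39 + 0.47×6.84)×6.84 = 52.02 m²; P = b + 2y√(1+z²) = 4.39 + 2×6.84×1.105 = 19.51 m. Hydraulic radius R = A/P = 52.02/19.51 = 2.667 m. Q_A = (1/0.037)·52.02·2.667^(2/3)·√0.0011 = 89.67 m³/s.
Channel B: Flow area A = b·y = 6.47 × 3.05 = 19.73 m². Wetted perimeter P = b + 2y = 6.47 + 2×3.05 = 12.57 m. Hydraulic radius R = A/P = 19.73/12.57 = 1.57 m. Q_B = (1/0.037)·19.73·1.57^(2/3)·√0.0011 = 23.89 m³/s.
The larger discharge is 89.67 m³/s and the smaller is 23.89 m³/s; the ratio is 3.75.

3.75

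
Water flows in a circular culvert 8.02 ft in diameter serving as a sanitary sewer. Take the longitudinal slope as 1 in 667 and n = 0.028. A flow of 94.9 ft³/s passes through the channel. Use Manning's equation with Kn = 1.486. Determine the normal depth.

y_n = 4.36 ft

Manning's equation rearranged: A R^(2/3) = nQ / (1.486·√S) = 0.028 × 94.9 / (1.486 × √0.001499) = 46.18.
At y = 3.74 ft: A R^(2/3) = 35.62 — short.
At y = 4.36 ft: A R^(2/3) = 46.17 — ≈ 46.18.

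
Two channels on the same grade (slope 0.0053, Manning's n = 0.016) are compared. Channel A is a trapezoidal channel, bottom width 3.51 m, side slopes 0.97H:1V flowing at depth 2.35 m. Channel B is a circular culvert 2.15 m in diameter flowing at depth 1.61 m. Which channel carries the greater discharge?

Channel A: With bottom width b = 3.51 m and side slope z = 0.97: A = (b + zy)y = (3.51 + 0.97×2.35)×2.35 = 13.61 m²; P = b + 2y√(1+z²) = 3.51 + 2×2.35×1.393 = 10.06 m. Hydraulic radius R = A/P = 13.61/10.06 = 1.353 m. Q_A = (1/0.016)·13.61·1.353^(2/3)·√0.0053 = 75.72 m³/s.
Channel B: For a circular section of diameter D = 2.15 m at depth y = 1.61 m, the central angle is θ = 2 arccos(1 − 2y/D) = 4.183 rad. Then A = (D²/8)(θ − sin θ) = 2.916 m² and P = Dθ/2 = 4.497 m. Hydraulic radius R = A/P = 2.916/4.497 = 0.6484 m. Q_B = (1/0.016)·2.916·0.6484^(2/3)·√0.0053 = 9.94 m³/s.
Q_A = 75.72 m³/s vs Q_B = 9.94 m³/s, so channel A carries more.

channel A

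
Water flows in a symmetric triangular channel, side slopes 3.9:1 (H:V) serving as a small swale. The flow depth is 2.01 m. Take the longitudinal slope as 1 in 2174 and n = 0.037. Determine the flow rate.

Q = 8.97 m³/s

For a triangular section with side slope z = 3.9: A = zy² = 3.9×2.01² = 15.76 m²; P = 2y√(1+z²) = 2×2.01×4.026 = 16.19 m.
Hydraulic radius R = A/P = 15.76/16.19 = 0.9735 m.
Manning's equation: Q = (1/n) A R^(2/3) S^(1/2) = (1/0.037) × 15.76 × 0.9735^(2/3) × 0.00046^(1/2) = 8.97 m³/s.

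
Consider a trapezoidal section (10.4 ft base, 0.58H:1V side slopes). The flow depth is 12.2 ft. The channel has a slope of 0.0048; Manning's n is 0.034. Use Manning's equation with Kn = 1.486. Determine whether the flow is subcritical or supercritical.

subcritical

With bottom width b = 10.4 ft and side slope z = 0.58: A = (b + zy)y = (10.4 + 0.58×12.2)×12.2 = 213.2 ft²; P = b + 2y√(1+z²) = 10.4 + 2×12.2×1.156 = 38.61 ft.
Hydraulic radius R = A/P = 213.2/38.61 = 5.522 ft.
V = (1.486/n) R^(2/3) √S = (1.486/0.034) × 5.522^(2/3) × √0.0048 = 9.461 ft/s. Hydraulic depth D_h = A/T = 213.2/24.55 = 8.684 ft.
Froude number Fr = V/√(g·D_h) = 9.461/√(32.2×8.684) = 0.566, which is less than 1, so the flow is subcritical.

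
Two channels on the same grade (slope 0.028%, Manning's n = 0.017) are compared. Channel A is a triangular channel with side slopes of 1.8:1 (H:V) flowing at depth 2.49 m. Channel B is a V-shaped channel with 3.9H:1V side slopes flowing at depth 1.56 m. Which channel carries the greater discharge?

Channel A: For a triangular section with side slope z = 1.8: A = zy² = 1.8×2.49² = 11.16 m²; P = 2y√(1+z²) = 2×2.49×2.059 = 10.25 m. Hydraulic radius R = A/P = 11.16/10.25 = 1.088 m. Q_A = (1/0.017)·11.16·1.088^(2/3)·√0.00028 = 11.62 m³/s.
Channel B: For a triangular section with side slope z = 3.9: A = zy² = 3.9×1.56² = 9.491 m²; P = 2y√(1+z²) = 2×1.56×4.026 = 12.56 m. Hydraulic radius R = A/P = 9.491/12.56 = 0.7556 m. Q_B = (1/0.017)·9.491·0.7556^(2/3)·√0.00028 = 7.75 m³/s.
Q_A = 11.62 m³/s vs Q_B = 7.75 m³/s, so channel A carries more.

channel A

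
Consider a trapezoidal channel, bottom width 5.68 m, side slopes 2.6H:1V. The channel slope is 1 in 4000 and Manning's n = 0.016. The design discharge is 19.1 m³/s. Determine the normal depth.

y_n = 1.73 m

Manning's equation rearranged: A R^(2/3) = nQ / (1·√S) = 0.016 × 19.1 / (√0.00025) = 19.33.
Trying y = 1.3 m: A R^(2/3) = 11.07 — too small.
Trying y = 1.73 m: A R^(2/3) = 19.32 — matches.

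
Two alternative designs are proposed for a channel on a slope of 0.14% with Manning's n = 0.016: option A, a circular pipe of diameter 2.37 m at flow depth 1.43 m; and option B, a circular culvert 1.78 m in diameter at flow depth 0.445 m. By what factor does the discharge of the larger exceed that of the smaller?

10.6

Channel A: For a circular section of diameter D = 2.37 m at depth y = 1.43 m, the central angle is θ = 2 arccos(1 − 2y/D) = 3.558 rad. Then A = (D²/8)(θ − sin θ) = 2.782 m² and P = Dθ/2 = 4.216 m. Hydraulic radius R = A/P = 2.782/4.216 = 0.6599 m. Q_A = (1/0.016)·2.782·0.6599^(2/3)·√0.0014 = 4.931 m³/s.
Channel B: For a circular section of diameter D = 1.78 m at depth y = 0.445 m, the central angle is θ = 2 arccos(1 − 2y/D) = 2.094 rad. Then A = (D²/8)(θ − sin θ) = 0.4865 m² and P = Dθ/2 = 1.864 m. Hydraulic radius R = A/P = 0.4865/1.864 = 0.261 m. Q_B = (1/0.016)·0.4865·0.261^(2/3)·√0.0014 = 0.4646 m³/s.
The larger discharge is 4.931 m³/s and the smaller is 0.4646 m³/s; the ratio is 10.6.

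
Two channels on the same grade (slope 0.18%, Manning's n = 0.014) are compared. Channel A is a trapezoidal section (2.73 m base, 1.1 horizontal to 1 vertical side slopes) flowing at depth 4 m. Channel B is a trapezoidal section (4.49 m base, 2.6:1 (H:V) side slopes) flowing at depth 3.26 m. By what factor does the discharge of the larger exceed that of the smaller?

1.44

Channel A: With bottom width b = 2.73 m and side slope z = 1.1: A = (b + zy)y = (2.73 + 1.1×4)×4 = 28.52 m²; P = b + 2y√(1+z²) = 2.73 + 2×4×1.487 = 14.62 m. Hydraulic radius R = A/P = 28.52/14.62 = 1.95 m. Q_A = (1/0.014)·28.52·1.95^(2/3)·√0.0018 = 134.9 m³/s.
Channel B: With bottom width b = 4.49 m and side slope z = 2.6: A = (b + zy)y = (4.49 + 2.6×3.26)×3.26 = 42.27 m²; P = b + 2y√(1+z²) = 4.49 + 2×3.26×2.786 = 22.65 m. Hydraulic radius R = A/P = 42.27/22.65 = 1.866 m. Q_B = (1/0.014)·42.27·1.866^(2/3)·√0.0018 = 194.1 m³/s.
The larger discharge is 194.1 m³/s and the smaller is 134.9 m³/s; the ratio is 1.44.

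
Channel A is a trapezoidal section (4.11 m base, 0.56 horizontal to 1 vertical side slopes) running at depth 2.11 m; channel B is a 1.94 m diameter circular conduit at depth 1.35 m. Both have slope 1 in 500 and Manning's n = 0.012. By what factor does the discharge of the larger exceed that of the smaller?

8.54

Channel A: With bottom width b = 4.11 m and side slope z = 0.56: A = (b + zy)y = (4.11 + 0.56×2.11)×2.11 = 11.17 m²; P = b + 2y√(1+z²) = 4.11 + 2×2.11×1.146 = 8.947 m. Hydraulic radius R = A/P = 11.17/8.947 = 1.248 m. Q_A = (1/0.012)·11.17·1.248^(2/3)·√0.002 = 48.23 m³/s.
Channel B: For a circular section of diameter D = 1.94 m at depth y = 1.35 m, the central angle is θ = 2 arccos(1 − 2y/D) = 3.947 rad. Then A = (D²/8)(θ − sin θ) = 2.196 m² and P = Dθ/2 = 3.828 m. Hydraulic radius R = A/P = 2.196/3.828 = 0.5736 m. Q_B = (1/0.012)·2.196·0.5736^(2/3)·√0.002 = 5.649 m³/s.
The larger discharge is 48.23 m³/s and the smaller is 5.649 m³/s; the ratio is 8.54.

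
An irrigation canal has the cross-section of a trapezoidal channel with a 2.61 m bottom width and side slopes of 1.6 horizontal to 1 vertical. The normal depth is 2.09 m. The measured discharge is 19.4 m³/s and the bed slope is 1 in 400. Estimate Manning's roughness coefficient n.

With bottom width b = 2.61 m and side slope z = 1.6: A = (b + zy)y = (2.61 + 1.6×2.09)×2.09 = 12.44 m²; P = b + 2y√(1+z²) = 2.61 + 2×2.09×1.887 = 10.5 m.
Hydraulic radius R = A/P = 12.44/10.5 = 1.185 m.
Rearranging Manning's equation: n = (1/Q) A R^(2/3) S^(1/2) = (1/19.4) × 12.44 × 1.185^(2/3) × √0.0025 = 0.0359.

n = 0.0359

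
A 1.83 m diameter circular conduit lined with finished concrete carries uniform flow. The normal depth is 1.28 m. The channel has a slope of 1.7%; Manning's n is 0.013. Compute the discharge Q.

Q = 13.1 m³/s

For a circular section of diameter D = 1.83 m at depth y = 1.28 m, the central angle is θ = 2 arccos(1 − 2y/D) = 3.962 rad. Then A = (D²/8)(θ − sin θ) = 1.965 m² and P = Dθ/2 = 3.625 m.
Hydraulic radius R = A/P = 1.965/3.625 = 0.542 m.
Manning's equation: Q = (1/n) A R^(2/3) S^(1/2) = (1/0.013) × 1.965 × 0.542^(2/3) × 0.017^(1/2) = 13.1 m³/s.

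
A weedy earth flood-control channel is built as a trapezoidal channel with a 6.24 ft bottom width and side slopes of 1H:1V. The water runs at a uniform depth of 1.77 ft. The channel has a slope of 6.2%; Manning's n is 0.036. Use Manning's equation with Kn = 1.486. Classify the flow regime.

With bottom width b = 6.24 ft and side slope z = 1: A = (b + zy)y = (6.24 + 1×1.77)×1.77 = 14.18 ft²; P = b + 2y√(1+z²) = 6.24 + 2×1.77×1.414 = 11.25 ft.
Hydraulic radius R = A/P = 14.18/11.25 = 1.261 ft.
V = (1.486/n) R^(2/3) √S = (1.486/0.036) × 1.261^(2/3) × √0.062 = 11.99 ft/s. Hydraulic depth D_h = A/T = 14.18/9.78 = 1.45 ft.
Froude number Fr = V/√(g·D_h) = 11.99/√(32.2×1.45) = 1.76, which is greater than 1, so the flow is supercritical.

supercritical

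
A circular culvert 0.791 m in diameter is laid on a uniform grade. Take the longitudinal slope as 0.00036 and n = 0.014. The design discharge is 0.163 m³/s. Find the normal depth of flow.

Manning's equation rearranged: A R^(2/3) = nQ / (1·√S) = 0.014 × 0.163 / (√0.00036) = 0.1203.
At y = 0.371 m: A R^(2/3) = 0.07471 — short.
At y = 0.497 m: A R^(2/3) = 0.1201 — close enough.

y_n = 0.497 m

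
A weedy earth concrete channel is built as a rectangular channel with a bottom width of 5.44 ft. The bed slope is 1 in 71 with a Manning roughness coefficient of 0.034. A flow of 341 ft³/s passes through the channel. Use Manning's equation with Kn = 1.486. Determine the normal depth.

y_n = 7.6 ft

Manning's equation rearranged: A R^(2/3) = nQ / (1.486·√S) = 0.034 × 341 / (1.486 × √0.01408) = 65.74.
Trying y = 9.71 ft: A R^(2/3) = 87.3 — over.
Trying y = 7.6 ft: A R^(2/3) = 65.7 — ≈ 65.74.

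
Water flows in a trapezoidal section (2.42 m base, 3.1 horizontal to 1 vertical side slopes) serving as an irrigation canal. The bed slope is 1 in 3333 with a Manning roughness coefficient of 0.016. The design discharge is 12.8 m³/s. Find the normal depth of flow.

Manning's equation rearranged: A R^(2/3) = nQ / (1·√S) = 0.016 × 12.8 / (√0.0003) = 11.82.
Trying y = 1.15 m: A R^(2/3) = 5.397 — short.
Trying y = 1.9 m: A R^(2/3) = 16.49 — over.
Trying y = 1.64 m: A R^(2/3) = 11.8 — matches.

y_n = 1.64 m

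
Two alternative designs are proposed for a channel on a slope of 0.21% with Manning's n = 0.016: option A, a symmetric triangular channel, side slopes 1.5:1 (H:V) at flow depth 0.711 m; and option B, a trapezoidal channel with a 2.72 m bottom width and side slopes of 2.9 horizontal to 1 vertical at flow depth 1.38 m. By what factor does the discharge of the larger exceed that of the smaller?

24.3

Channel A: For a triangular section with side slope z = 1.5: A = zy² = 1.5×0.711² = 0.7583 m²; P = 2y√(1+z²) = 2×0.711×1.803 = 2.564 m. Hydraulic radius R = A/P = 0.7583/2.564 = 0.2958 m. Q_A = (1/0.016)·0.7583·0.2958^(2/3)·√0.0021 = 0.9642 m³/s.
Channel B: With bottom width b = 2.72 m and side slope z = 2.9: A = (b + zy)y = (2.72 + 2.9×1.38)×1.38 = 9.276 m²; P = b + 2y√(1+z²) = 2.72 + 2×1.38×3.068 = 11.19 m. Hydraulic radius R = A/P = 9.276/11.19 = 0.8292 m. Q_B = (1/0.016)·9.276·0.8292^(2/3)·√0.0021 = 23.45 m³/s.
The larger discharge is 23.45 m³/s and the smaller is 0.9642 m³/s; the ratio is 24.3.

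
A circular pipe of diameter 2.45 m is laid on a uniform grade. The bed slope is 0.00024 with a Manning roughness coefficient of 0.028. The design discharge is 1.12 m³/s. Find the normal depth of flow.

y_n = 1.36 m

Manning's equation rearranged: A R^(2/3) = nQ / (1·√S) = 0.028 × 1.12 / (√0.00024) = 2.024.
Trying y = 1.11 m: A R^(2/3) = 1.433 — short.
Trying y = 1.56 m: A R^(2/3) = 2.497 — over.
Trying y = 1.36 m: A R^(2/3) = 2.021 — ≈ 2.024.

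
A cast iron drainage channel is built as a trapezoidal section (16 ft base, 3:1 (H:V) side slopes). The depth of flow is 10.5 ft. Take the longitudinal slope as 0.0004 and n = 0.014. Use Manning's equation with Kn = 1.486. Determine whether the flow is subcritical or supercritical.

With bottom width b = 16 ft and side slope z = 3: A = (b + zy)y = (16 + 3×10.5)×10.5 = 498.8 ft²; P = b + 2y√(1+z²) = 16 + 2×10.5×3.162 = 82.41 ft.
Hydraulic radius R = A/P = 498.8/82.41 = 6.052 ft.
V = (1.486/n) R^(2/3) √S = (1.486/0.014) × 6.052^(2/3) × √0.0004 = 7.05 ft/s. Hydraulic depth D_h = A/T = 498.8/79 = 6.313 ft.
Froude number Fr = V/√(g·D_h) = 7.05/√(32.2×6.313) = 0.494, which is less than 1, so the flow is subcritical.

subcritical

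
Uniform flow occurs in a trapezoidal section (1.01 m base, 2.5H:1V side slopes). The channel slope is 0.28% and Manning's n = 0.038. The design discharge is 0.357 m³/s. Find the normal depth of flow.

y_n = 0.357 m

Manning's equation rearranged: A R^(2/3) = nQ / (1·√S) = 0.038 × 0.357 / (√0.0028) = 0.2564.
Trying y = 0.269 m: A R^(2/3) = 0.1465 — short.
Trying y = 0.357 m: A R^(2/3) = 0.2562 — ≈ 0.2564.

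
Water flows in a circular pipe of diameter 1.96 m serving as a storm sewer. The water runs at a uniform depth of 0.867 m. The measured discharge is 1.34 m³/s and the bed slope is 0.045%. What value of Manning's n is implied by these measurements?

For a circular section of diameter D = 1.96 m at depth y = 0.867 m, the central angle is θ = 2 arccos(1 − 2y/D) = 2.91 rad. Then A = (D²/8)(θ − sin θ) = 1.288 m² and P = Dθ/2 = 2.852 m.
Hydraulic radius R = A/P = 1.288/2.852 = 0.4514 m.
Rearranging Manning's equation: n = (1/Q) A R^(2/3) S^(1/2) = (1/1.34) × 1.288 × 0.4514^(2/3) × √0.00045 = 0.012.

n = 0.012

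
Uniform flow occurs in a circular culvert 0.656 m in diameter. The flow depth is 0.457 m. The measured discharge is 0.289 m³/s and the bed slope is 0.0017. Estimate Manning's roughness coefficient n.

For a circular section of diameter D = 0.656 m at depth y = 0.457 m, the central angle is θ = 2 arccos(1 − 2y/D) = 3.95 rad. Then A = (D²/8)(θ − sin θ) = 0.2514 m² and P = Dθ/2 = 1.296 m.
Hydraulic radius R = A/P = 0.2514/1.296 = 0.194 m.
Rearranging Manning's equation: n = (1/Q) A R^(2/3) S^(1/2) = (1/0.289) × 0.2514 × 0.194^(2/3) × √0.0017 = 0.012.

n = 0.012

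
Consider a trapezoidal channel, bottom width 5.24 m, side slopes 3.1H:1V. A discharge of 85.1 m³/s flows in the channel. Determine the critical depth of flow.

At critical depth, Q² T / (g A³) = 1, i.e. A³/T = Q²/g = 85.1²/9.81 = 738.2.
At y = 1.43 m: A³/T = 187.6 — low.
At y = 2.51 m: A³/T = 1678 — high.
At y = 2.04 m: A³/T = 733.9 — close enough.

y_c = 2.04 m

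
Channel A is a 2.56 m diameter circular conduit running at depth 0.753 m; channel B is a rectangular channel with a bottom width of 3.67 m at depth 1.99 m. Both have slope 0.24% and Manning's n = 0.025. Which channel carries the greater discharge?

Channel A: For a circular section of diameter D = 2.56 m at depth y = 0.753 m, the central angle is θ = 2 arccos(1 − 2y/D) = 2.293 rad. Then A = (D²/8)(θ − sin θ) = 1.264 m² and P = Dθ/2 = 2.935 m. Hydraulic radius R = A/P = 1.264/2.935 = 0.4305 m. Q_A = (1/0.025)·1.264·0.4305^(2/3)·√0.0024 = 1.412 m³/s.
Channel B: Flow area A = b·y = 3.67 × 1.99 = 7.303 m². Wetted perimeter P = b + 2y = 3.67 + 2×1.99 = 7.65 m. Hydraulic radius R = A/P = 7.303/7.65 = 0.9547 m. Q_B = (1/0.025)·7.303·0.9547^(2/3)·√0.0024 = 13.88 m³/s.
Q_A = 1.412 m³/s vs Q_B = 13.88 m³/s, so channel B carries more.

channel B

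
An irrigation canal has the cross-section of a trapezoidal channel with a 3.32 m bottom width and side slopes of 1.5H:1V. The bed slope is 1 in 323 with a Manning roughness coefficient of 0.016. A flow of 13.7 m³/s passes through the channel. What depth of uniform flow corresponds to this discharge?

y_n = 1.02 m

Manning's equation rearranged: A R^(2/3) = nQ / (1·√S) = 0.016 × 13.7 / (√0.003096) = 3.94.
Try y = 1.22 m: A R^(2/3) = 5.477 — high.
Try y = 1.02 m: A R^(2/3) = 3.926 — matches.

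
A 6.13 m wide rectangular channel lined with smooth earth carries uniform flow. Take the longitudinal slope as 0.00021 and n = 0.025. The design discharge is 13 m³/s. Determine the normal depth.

y_n = 2.83 m

Manning's equation rearranged: A R^(2/3) = nQ / (1·√S) = 0.025 × 13 / (√0.00021) = 22.43.
Try y = 2.38 m: A R^(2/3) = 17.73 — short.
Try y = 3.46 m: A R^(2/3) = 29.32 — over.
Try y = 2.83 m: A R^(2/3) = 22.44 — ≈ 22.43.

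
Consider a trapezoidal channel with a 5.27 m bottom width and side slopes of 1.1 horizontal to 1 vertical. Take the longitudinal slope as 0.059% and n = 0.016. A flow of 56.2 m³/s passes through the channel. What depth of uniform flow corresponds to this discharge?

Manning's equation rearranged: A R^(2/3) = nQ / (1·√S) = 0.016 × 56.2 / (√0.00059) = 37.02.
Trying y = 3.22 m: A R^(2/3) = 43.7 — over.
Trying y = 2.95 m: A R^(2/3) = 37.02 — close enough.

y_n = 2.95 m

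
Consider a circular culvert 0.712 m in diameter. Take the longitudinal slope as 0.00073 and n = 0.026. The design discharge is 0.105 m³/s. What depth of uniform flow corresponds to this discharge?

Manning's equation rearranged: A R^(2/3) = nQ / (1·√S) = 0.026 × 0.105 / (√0.00073) = 0.101.
Try y = 0.33 m: A R^(2/3) = 0.05527 — low.
Try y = 0.541 m: A R^(2/3) = 0.1166 — high.
Try y = 0.483 m: A R^(2/3) = 0.1012 — ≈ 0.101.

y_n = 0.483 m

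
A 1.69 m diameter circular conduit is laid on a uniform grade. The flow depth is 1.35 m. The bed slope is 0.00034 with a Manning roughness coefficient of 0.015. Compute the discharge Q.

Q = 1.52 m³/s

For a circular section of diameter D = 1.69 m at depth y = 1.35 m, the central angle is θ = 2 arccos(1 − 2y/D) = 4.423 rad. Then A = (D²/8)(θ − sin θ) = 1.921 m² and P = Dθ/2 = 3.737 m.
Hydraulic radius R = A/P = 1.921/3.737 = 0.514 m.
Manning's equation: Q = (1/n) A R^(2/3) S^(1/2) = (1/0.015) × 1.921 × 0.514^(2/3) × 0.00034^(1/2) = 1.52 m³/s.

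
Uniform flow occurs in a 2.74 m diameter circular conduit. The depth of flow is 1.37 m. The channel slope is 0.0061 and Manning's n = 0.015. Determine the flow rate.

Q = 11.9 m³/s

For a circular section of diameter D = 2.74 m at depth y = 1.37 m, the central angle is θ = 2 arccos(1 − 2y/D) = 3.142 rad. Then A = (D²/8)(θ − sin θ) = 2.948 m² and P = Dθ/2 = 4.304 m.
Hydraulic radius R = A/P = 2.948/4.304 = 0.685 m.
Manning's equation: Q = (1/n) A R^(2/3) S^(1/2) = (1/0.015) × 2.948 × 0.685^(2/3) × 0.0061^(1/2) = 11.9 m³/s.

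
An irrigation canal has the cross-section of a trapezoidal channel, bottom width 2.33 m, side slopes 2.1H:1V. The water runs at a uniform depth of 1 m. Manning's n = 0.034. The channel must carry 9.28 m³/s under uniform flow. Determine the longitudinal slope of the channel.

With bottom width b = 2.33 m and side slope z = 2.1: A = (b + zy)y = (2.33 + 2.1×1)×1 = 4.43 m²; P = b + 2y√(1+z²) = 2.33 + 2×1×2.326 = 6.982 m.
Hydraulic radius R = A/P = 4.43/6.982 = 0.6345 m.
From Manning's equation, S = [nQ / (1 A R^(2/3))]² = [0.034 × 9.28 / (1 × 4.43 × 0.6345^(2/3))]² = 0.0093.

S = 0.0093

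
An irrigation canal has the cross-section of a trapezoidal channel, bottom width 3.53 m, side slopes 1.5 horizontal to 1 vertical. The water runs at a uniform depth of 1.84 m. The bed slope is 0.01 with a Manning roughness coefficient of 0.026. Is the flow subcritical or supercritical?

With bottom width b = 3.53 m and side slope z = 1.5: A = (b + zy)y = (3.53 + 1.5×1.84)×1.84 = 11.57 m²; P = b + 2y√(1+z²) = 3.53 + 2×1.84×1.803 = 10.16 m.
Hydraulic radius R = A/P = 11.57/10.16 = 1.139 m.
V = (1/n) R^(2/3) √S = (1/0.026) × 1.139^(2/3) × √0.01 = 4.194 m/s. Hydraulic depth D_h = A/T = 11.57/9.05 = 1.279 m.
Froude number Fr = V/√(g·D_h) = 4.194/√(9.81×1.279) = 1.18, which is greater than 1, so the flow is supercritical.

supercritical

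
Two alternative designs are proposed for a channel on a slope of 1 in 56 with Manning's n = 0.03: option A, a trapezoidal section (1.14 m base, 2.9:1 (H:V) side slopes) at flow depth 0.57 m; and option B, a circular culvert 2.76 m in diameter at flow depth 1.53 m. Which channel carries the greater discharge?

Channel A: With bottom width b = 1.14 m and side slope z = 2.9: A = (b + zy)y = (1.14 + 2.9×0.57)×0.57 = 1.592 m²; P = b + 2y√(1+z²) = 1.14 + 2×0.57×3.068 = 4.637 m. Hydraulic radius R = A/P = 1.592/4.637 = 0.3433 m. Q_A = (1/0.03)·1.592·0.3433^(2/3)·√0.01786 = 3.477 m³/s.
Channel B: For a circular section of diameter D = 2.76 m at depth y = 1.53 m, the central angle is θ = 2 arccos(1 − 2y/D) = 3.359 rad. Then A = (D²/8)(θ − sin θ) = 3.405 m² and P = Dθ/2 = 4.636 m. Hydraulic radius R = A/P = 3.405/4.636 = 0.7344 m. Q_B = (1/0.03)·3.405·0.7344^(2/3)·√0.01786 = 12.34 m³/s.
Q_A = 3.477 m³/s vs Q_B = 12.34 m³/s, so channel B carries more.

channel B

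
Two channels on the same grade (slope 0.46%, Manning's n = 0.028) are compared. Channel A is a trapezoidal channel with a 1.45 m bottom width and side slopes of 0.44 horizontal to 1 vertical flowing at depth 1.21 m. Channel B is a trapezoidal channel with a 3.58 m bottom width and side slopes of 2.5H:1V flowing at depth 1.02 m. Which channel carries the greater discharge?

Channel A: With bottom width b = 1.45 m and side slope z = 0.44: A = (b + zy)y = (1.45 + 0.44×1.21)×1.21 = 2.399 m²; P = b + 2y√(1+z²) = 1.45 + 2×1.21×1.093 = 4.094 m. Hydraulic radius R = A/P = 2.399/4.094 = 0.5859 m. Q_A = (1/0.028)·2.399·0.5859^(2/3)·√0.0046 = 4.068 m³/s.
Channel B: With bottom width b = 3.58 m and side slope z = 2.5: A = (b + zy)y = (3.58 + 2.5×1.02)×1.02 = 6.253 m²; P = b + 2y√(1+z²) = 3.58 + 2×1.02×2.693 = 9.073 m. Hydraulic radius R = A/P = 6.253/9.073 = 0.6892 m. Q_B = (1/0.028)·6.253·0.6892^(2/3)·√0.0046 = 11.82 m³/s.
Q_A = 4.068 m³/s vs Q_B = 11.82 m³/s, so channel B carries more.

channel B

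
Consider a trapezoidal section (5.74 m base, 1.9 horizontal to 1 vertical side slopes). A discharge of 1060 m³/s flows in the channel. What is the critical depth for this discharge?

At critical depth, Q² T / (g A³) = 1, i.e. A³/T = Q²/g = 1060²/9.81 = 114500.
Try y = 9.24 m: A³/T = 244100 — over.
Try y = 5.96 m: A³/T = 37050 — short.
Try y = 7.77 m: A³/T = 114600 — matches.

y_c = 7.77 m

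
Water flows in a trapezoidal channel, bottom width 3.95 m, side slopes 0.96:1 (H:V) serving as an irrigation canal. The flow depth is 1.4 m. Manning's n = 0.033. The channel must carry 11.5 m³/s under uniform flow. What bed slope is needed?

S = 0.00282

With bottom width b = 3.95 m and side slope z = 0.96: A = (b + zy)y = (3.95 + 0.96×1.4)×1.4 = 7.412 m²; P = b + 2y√(1+z²) = 3.95 + 2×1.4×1.386 = 7.831 m.
Hydraulic radius R = A/P = 7.412/7.831 = 0.9464 m.
From Manning's equation, S = [nQ / (1 A R^(2/3))]² = [0.033 × 11.5 / (1 × 7.412 × 0.9464^(2/3))]² = 0.00282.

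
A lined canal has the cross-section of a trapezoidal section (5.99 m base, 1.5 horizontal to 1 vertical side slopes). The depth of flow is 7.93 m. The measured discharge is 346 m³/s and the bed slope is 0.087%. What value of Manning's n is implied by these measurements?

With bottom width b = 5.99 m and side slope z = 1.5: A = (b + zy)y = (5.99 + 1.5×7.93)×7.93 = 141.8 m²; P = b + 2y√(1+z²) = 5.99 + 2×7.93×1.803 = 34.58 m.
Hydraulic radius R = A/P = 141.8/34.58 = 4.101 m.
Rearranging Manning's equation: n = (1/Q) A R^(2/3) S^(1/2) = (1/346) × 141.8 × 4.101^(2/3) × √0.00087 = 0.031.

n = 0.031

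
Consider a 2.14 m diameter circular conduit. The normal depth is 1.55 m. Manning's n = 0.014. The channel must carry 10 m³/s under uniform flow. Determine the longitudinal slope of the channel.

S = 0.00456

For a circular section of diameter D = 2.14 m at depth y = 1.55 m, the central angle is θ = 2 arccos(1 − 2y/D) = 4.072 rad. Then A = (D²/8)(θ − sin θ) = 2.79 m² and P = Dθ/2 = 4.357 m.
Hydraulic radius R = A/P = 2.79/4.357 = 0.6404 m.
From Manning's equation, S = [nQ / (1 A R^(2/3))]² = [0.014 × 10 / (1 × 2.79 × 0.6404^(2/3))]² = 0.00456.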